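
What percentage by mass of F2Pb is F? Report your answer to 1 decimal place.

15.5%

Molar mass = 2(19.00) + 1(207.2) = 245.200 g/mol
Mass of F per mole = 2 × 19.00 = 38.000 g
% F = 38.000 / 245.200 × 100 = 15.5%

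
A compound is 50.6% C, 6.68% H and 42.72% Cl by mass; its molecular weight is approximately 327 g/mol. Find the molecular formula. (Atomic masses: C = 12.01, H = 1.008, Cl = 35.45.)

C14H22Cl4

Assume 100 g: 50.6 g C, 6.68 g H, 42.72 g Cl.
Moles — C: 50.6 / 12.01 = 4.213 mol; H: 6.68 / 1.008 = 6.627 mol; Cl: 42.72 / 35.45 = 1.205 mol
Ratios (÷ 1.205): C 3.496, H 5.499, Cl 1.000
×2: C 6.99, H 11.00, Cl 2.00 → C7H11Cl2
Empirical-formula mass = 166.06 g/mol
n = 327 / 166.06 = 1.97 ≈ 2
Molecular formula = (C7H11Cl2)×2 = C14H22Cl4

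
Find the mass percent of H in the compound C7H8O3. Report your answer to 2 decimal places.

Molar mass = 7(12.01) + 8(1.008) + 3(16.00) = 140.134 g/mol
Mass of H per mole = 8 × 1.008 = 8.064 g
% H = 8.064 / 140.134 × 100 = 5.75%

5.75%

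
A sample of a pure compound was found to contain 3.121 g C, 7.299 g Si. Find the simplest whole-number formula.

Moles — C: 3.121 / 12.01 = 0.2599 mol; Si: 7.299 / 28.09 = 0.2598 mol
Smallest is Si at 0.2598 mol; normalising gives C 1.000, Si 1.000
→ CSi

CSi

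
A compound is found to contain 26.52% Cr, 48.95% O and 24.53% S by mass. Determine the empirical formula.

Cr2O12S3

Assume 100 g: 26.52 g Cr, 48.95 g O, 24.53 g S.
Moles — Cr: 26.52 / 52.00 = 0.51 mol; O: 48.95 / 16.00 = 3.059 mol; S: 24.53 / 32.07 = 0.7649 mol
Smallest is Cr at 0.51 mol; normalising gives Cr 1.000, O 5.999, S 1.500
Scaling by 2: Cr 2.00, O 12.00, S 3.00 → Cr2O12S3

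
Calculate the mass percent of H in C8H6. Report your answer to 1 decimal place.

Molar mass = 8(12.01) + 6(1.008) = 102.128 g/mol
Mass of H per mole = 6 × 1.008 = 6.048 g
% H = 6.048 / 102.128 × 100 = 5.9%

5.9%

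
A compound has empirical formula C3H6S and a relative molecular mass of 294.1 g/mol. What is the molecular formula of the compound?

Empirical-formula mass = 74.15 g/mol
n = 294.1 / 74.15 = 3.97 ≈ 4
Molecular formula = (C3H6S)4 = C12H24S4

C12H24S4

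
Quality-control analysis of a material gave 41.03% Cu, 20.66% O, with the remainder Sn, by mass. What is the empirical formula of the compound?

Assume 100 g: 41.03 g Cu, 20.66 g O, 38.31 g Sn.
Moles — Cu: 41.03 / 63.55 = 0.6456 mol; O: 20.66 / 16.00 = 1.291 mol; Sn: 38.31 / 118.71 = 0.3227 mol
Divide by the smallest (0.3227 mol Sn): Cu 2.001, O 4.001, Sn 1.000
→ Cu2O4Sn

Cu2O4Sn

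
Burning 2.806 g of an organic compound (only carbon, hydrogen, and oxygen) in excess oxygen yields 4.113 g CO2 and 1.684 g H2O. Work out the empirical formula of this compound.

mol C = 4.113 / 44.01 = 0.09346; mass C = 0.09346 × 12.01 = 1.122 g
mol H = 2 × (1.684 / 18.02) = 0.1869; mass H = 0.1869 × 1.008 = 0.1884 g
mass O = 2.806 − (1.311) = 1.495 g → mol O = 0.09345
Divide by the smallest (0.09345 mol O): C 1.000, H 2.000, O 1.000
Ratio ≈ 1:2:1, so the empirical formula is CH2O

CH2O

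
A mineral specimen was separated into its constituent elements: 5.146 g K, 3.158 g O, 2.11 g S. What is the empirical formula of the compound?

K2O3S

Moles — K: 5.146 / 39.10 = 0.1316 mol; O: 3.158 / 16.00 = 0.1974 mol; S: 2.11 / 32.07 = 0.06579 mol
Ratios (÷ 0.06579): K 2.000, O 3.000, S 1.000
Ratio ≈ 2:3:1, so the empirical formula is K2O3S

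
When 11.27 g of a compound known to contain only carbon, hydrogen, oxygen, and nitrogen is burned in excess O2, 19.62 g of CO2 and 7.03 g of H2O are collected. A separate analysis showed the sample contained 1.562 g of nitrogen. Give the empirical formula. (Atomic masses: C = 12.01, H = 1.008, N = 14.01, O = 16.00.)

C4H7NO2

mol C = 19.62 / 44.01 = 0.4458; mass C = 0.4458 × 12.01 = 5.354 g
mol H = 2 × (7.03 / 18.02) = 0.7802; mass H = 0.7802 × 1.008 = 0.7865 g
mol N = 1.562 / 14.01 = 0.1115
mass O = 11.27 − (7.703) = 3.567 g → mol O = 0.2230
Ratios (÷ 0.1115): C 3.999, H 6.998, N 1.000, O 2.000
→ C4H7NO2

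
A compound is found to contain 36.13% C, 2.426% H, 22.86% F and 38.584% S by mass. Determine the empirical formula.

C5H4F2S2

Assume 100 g: 36.13 g C, 2.426 g H, 22.86 g F, 38.584 g S.
n(C) = 36.13/12.01 = 3.008, n(H) = 2.426/1.008 = 2.407, n(F) = 22.86/19.00 = 1.203, n(S) = 38.584/32.07 = 1.203
Divide by the smallest (1.203 mol S): C 2.500, H 2.000, F 1.000, S 1.000
Multiply by 2: C 5.00, H 4.00, F 2.00, S 2.00 → C5H4F2S2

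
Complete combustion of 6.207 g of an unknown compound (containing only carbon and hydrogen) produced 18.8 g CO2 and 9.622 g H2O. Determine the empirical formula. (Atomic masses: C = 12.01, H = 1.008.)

mol C = 18.8 / 44.01 = 0.4272; mass C = 0.4272 × 12.01 = 5.130 g
mol H = 2 × (9.622 / 18.02) = 1.068; mass H = 1.068 × 1.008 = 1.076 g
Ratios (÷ 0.4272): C 1.000, H 2.500
Multiply by 2: C 2.00, H 5.00 → C2H5

C2H5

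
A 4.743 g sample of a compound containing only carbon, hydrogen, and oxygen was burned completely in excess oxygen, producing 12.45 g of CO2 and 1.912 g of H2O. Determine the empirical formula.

mol C = 12.45 / 44.01 = 0.2829; mass C = 0.2829 × 12.01 = 3.398 g
mol H = 2 × (1.912 / 18.02) = 0.2122; mass H = 0.2122 × 1.008 = 0.2139 g
mass O = 4.743 − (3.611) = 1.132 g → mol O = 0.07072
Smallest is O at 0.07072 mol; normalising gives C 4.000, H 3.001, O 1.000
≈ 4:3:1 → C4H3O

C4H3O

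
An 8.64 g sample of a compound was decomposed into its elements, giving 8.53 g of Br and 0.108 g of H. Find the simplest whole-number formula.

BrH

Moles — Br: 8.53 / 79.90 = 0.1068 mol; H: 0.108 / 1.008 = 0.1071 mol
Smallest is Br at 0.1068 mol; normalising gives Br 1.000, H 1.004
Ratio ≈ 1:1, so the empirical formula is BrH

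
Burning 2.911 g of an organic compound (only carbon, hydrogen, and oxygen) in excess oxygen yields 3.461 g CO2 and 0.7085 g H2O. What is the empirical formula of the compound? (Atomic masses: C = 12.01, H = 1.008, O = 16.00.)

mol C = 3.461 / 44.01 = 0.07864; mass C = 0.07864 × 12.01 = 0.9445 g
mol H = 2 × (0.7085 / 18.02) = 0.07863; mass H = 0.07863 × 1.008 = 0.07926 g
mass O = 2.911 − (1.024) = 1.887 g → mol O = 0.1180
Ratios (÷ 0.07863): C 1.000, H 1.000, O 1.500
Scaling by 2: C 2.00, H 2.00, O 3.00 → C2H2O3

C2H2O3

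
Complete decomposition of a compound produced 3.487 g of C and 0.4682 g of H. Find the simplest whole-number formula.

C5H8

C: 3.487 g ÷ 12.01 g/mol = 0.2903 mol
H: 0.4682 g ÷ 1.008 g/mol = 0.4645 mol
Ratios (÷ 0.2903): C 1.000, H 1.600
Scaling by 5: C 5.00, H 8.00 → C5H8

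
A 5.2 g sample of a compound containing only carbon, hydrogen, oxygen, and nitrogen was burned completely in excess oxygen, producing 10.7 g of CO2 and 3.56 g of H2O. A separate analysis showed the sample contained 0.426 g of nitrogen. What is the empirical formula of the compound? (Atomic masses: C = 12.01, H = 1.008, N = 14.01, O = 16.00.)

mol C = 10.7 / 44.01 = 0.2431; mass C = 0.2431 × 12.01 = 2.920 g
mol H = 2 × (3.56 / 18.02) = 0.3951; mass H = 0.3951 × 1.008 = 0.3983 g
mol N = 0.426 / 14.01 = 0.03041
mass O = 5.2 − (3.744) = 1.456 g → mol O = 0.09099
Smallest is N at 0.03041 mol; normalising gives C 7.996, H 12.994, N 1.000, O 2.992
Ratio ≈ 8:13:1:3, so the empirical formula is C8H13NO3

C8H13NO3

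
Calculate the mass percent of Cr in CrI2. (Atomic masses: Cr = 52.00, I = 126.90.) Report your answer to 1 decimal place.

Molar mass = 1(52.00) + 2(126.90) = 305.800 g/mol
Mass of Cr per mole = 1 × 52.00 = 52.000 g
% Cr = 52.000 / 305.800 × 100 = 17.0%

17.0%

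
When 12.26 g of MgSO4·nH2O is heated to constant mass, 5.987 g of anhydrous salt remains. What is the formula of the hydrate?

MgSO4·7H2O

Mass of water lost = 12.26 − 5.987 = 6.273 g → 6.273 / 18.02 = 0.3481 mol H2O
Molar mass of MgSO4 = 120.38 g/mol → mol MgSO4 = 5.987 / 120.38 = 0.04973
n = 0.3481 / 0.04973 = 7.00 ≈ 7 → MgSO4·7H2O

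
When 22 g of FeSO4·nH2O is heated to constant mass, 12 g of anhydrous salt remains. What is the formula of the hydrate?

Mass of water lost = 22 − 12 = 10 g → 10 / 18.02 = 0.5549 mol H2O
Molar mass of FeSO4 = 151.92 g/mol → mol FeSO4 = 12 / 151.92 = 0.07899
n = 0.5549 / 0.07899 = 7.03 ≈ 7 → FeSO4·7H2O

FeSO4·7H2O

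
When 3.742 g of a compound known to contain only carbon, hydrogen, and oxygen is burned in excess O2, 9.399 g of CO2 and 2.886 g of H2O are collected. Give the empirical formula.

mol C = 9.399 / 44.01 = 0.2136; mass C = 0.2136 × 12.01 = 2.565 g
mol H = 2 × (2.886 / 18.02) = 0.3203; mass H = 0.3203 × 1.008 = 0.3229 g
mass O = 3.742 − (2.888) = 0.8542 g → mol O = 0.05339
Smallest is O at 0.05339 mol; normalising gives C 4.000, H 6.000, O 1.000
Ratio ≈ 4:6:1, so the empirical formula is C4H6O

C4H6O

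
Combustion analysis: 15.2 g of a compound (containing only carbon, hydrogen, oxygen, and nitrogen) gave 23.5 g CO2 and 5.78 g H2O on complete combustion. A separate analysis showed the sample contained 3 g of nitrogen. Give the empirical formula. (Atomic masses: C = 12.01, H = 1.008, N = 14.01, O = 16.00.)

mol C = 23.5 / 44.01 = 0.5340; mass C = 0.5340 × 12.01 = 6.413 g
mol H = 2 × (5.78 / 18.02) = 0.6415; mass H = 0.6415 × 1.008 = 0.6466 g
mol N = 3 / 14.01 = 0.2141
mass O = 15.2 − (10.06) = 5.140 g → mol O = 0.3213
Ratios (÷ 0.2141): C 2.494, H 2.996, N 1.000, O 1.500
Multiply by 2: C 4.99, H 5.99, N 2.00, O 3.00 → C5H6N2O3

C5H6N2O3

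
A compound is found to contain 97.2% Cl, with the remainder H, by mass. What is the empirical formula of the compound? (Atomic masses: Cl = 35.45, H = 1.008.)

Assume 100 g: 97.2 g Cl, 2.8 g H.
n(Cl) = 97.2/35.45 = 2.742, n(H) = 2.8/1.008 = 2.778
Divide by the smallest (2.742 mol Cl): Cl 1.000, H 1.013
≈ 1:1 → ClH

ClH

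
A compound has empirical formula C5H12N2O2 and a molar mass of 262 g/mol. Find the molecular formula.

Empirical-formula mass = 132.17 g/mol
n = 262 / 132.17 = 1.98 ≈ 2
Molecular formula = (C5H12N2O2)2 = C10H24N4O4

C10H24N4O4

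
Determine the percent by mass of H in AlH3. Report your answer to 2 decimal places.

10.08%

Molar mass = 1(26.98) + 3(1.008) = 30.004 g/mol
Mass of H per mole = 3 × 1.008 = 3.024 g
% H = 3.024 / 30.004 × 100 = 10.08%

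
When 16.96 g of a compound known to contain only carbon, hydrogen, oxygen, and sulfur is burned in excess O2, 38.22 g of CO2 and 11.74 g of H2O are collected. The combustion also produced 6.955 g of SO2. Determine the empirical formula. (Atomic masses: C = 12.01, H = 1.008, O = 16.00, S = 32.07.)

C8H12OS

mol C = 38.22 / 44.01 = 0.8684; mass C = 0.8684 × 12.01 = 10.43 g
mol H = 2 × (11.74 / 18.02) = 1.303; mass H = 1.303 × 1.008 = 1.313 g
mol S = 6.955 / 64.07 = 0.1086; mass S = 3.481 g
mass O = 16.96 − (15.22) = 1.735 g → mol O = 0.1085
Smallest is O at 0.1085 mol; normalising gives C 8.007, H 12.014, O 1.000, S 1.001
≈ 8:12:1:1 → C8H12OS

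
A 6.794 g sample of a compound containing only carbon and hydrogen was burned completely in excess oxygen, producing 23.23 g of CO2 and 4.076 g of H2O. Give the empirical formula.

mol C = 23.23 / 44.01 = 0.5278; mass C = 0.5278 × 12.01 = 6.339 g
mol H = 2 × (4.076 / 18.02) = 0.4524; mass H = 0.4524 × 1.008 = 0.4560 g
Divide by the smallest (0.4524 mol H): C 1.167, H 1.000
Scaling by 6: C 7.00, H 6.00 → C7H6

C7H6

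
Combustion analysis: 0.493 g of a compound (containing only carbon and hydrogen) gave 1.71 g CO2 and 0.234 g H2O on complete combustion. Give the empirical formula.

mol C = 1.71 / 44.01 = 0.03885; mass C = 0.03885 × 12.01 = 0.4666 g
mol H = 2 × (0.234 / 18.02) = 0.02597; mass H = 0.02597 × 1.008 = 0.02618 g
Smallest is H at 0.02597 mol; normalising gives C 1.496, H 1.000
Scaling by 2: C 2.99, H 2.00 → C3H2

C3H2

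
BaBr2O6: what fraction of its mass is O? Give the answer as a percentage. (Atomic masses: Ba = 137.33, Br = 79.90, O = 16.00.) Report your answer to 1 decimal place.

24.4%

Molar mass = 1(137.33) + 2(79.90) + 6(16.00) = 393.130 g/mol
Mass of O per mole = 6 × 16.00 = 96.000 g
% O = 96.000 / 393.130 × 100 = 24.4%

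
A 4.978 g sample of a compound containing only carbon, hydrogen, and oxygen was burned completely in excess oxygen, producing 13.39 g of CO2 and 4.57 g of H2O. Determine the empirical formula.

C6H10O

mol C = 13.39 / 44.01 = 0.3042; mass C = 0.3042 × 12.01 = 3.654 g
mol H = 2 × (4.57 / 18.02) = 0.5072; mass H = 0.5072 × 1.008 = 0.5113 g
mass O = 4.978 − (4.165) = 0.8127 g → mol O = 0.05079
Ratios (÷ 0.05079): C 5.990, H 9.986, O 1.000
→ C6H10O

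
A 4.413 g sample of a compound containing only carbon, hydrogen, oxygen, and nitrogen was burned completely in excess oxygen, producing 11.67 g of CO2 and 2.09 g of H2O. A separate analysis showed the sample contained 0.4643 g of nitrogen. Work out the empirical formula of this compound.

C8H7NO

mol C = 11.67 / 44.01 = 0.2652; mass C = 0.2652 × 12.01 = 3.185 g
mol H = 2 × (2.09 / 18.02) = 0.2320; mass H = 0.2320 × 1.008 = 0.2338 g
mol N = 0.4643 / 14.01 = 0.03314
mass O = 4.413 − (3.883) = 0.5302 g → mol O = 0.03314
Divide by the smallest (0.03314 mol O): C 8.002, H 7.000, N 1.000, O 1.000
→ C8H7NO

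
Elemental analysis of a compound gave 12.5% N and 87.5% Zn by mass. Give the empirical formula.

N2Zn3

Assume 100 g: 12.5 g N, 87.5 g Zn.
n(N) = 12.5/14.01 = 0.8922, n(Zn) = 87.5/65.38 = 1.338
Ratios (÷ 0.8922): N 1.000, Zn 1.500
Multiply by 2: N 2.00, Zn 3.00 → N2Zn3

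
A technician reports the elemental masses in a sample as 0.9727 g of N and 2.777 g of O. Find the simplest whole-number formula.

N2O5

N: 0.9727 g ÷ 14.01 g/mol = 0.06943 mol
O: 2.777 g ÷ 16.00 g/mol = 0.1736 mol
Divide by the smallest (0.06943 mol N): N 1.000, O 2.500
Scaling by 2: N 2.00, O 5.00 → N2O5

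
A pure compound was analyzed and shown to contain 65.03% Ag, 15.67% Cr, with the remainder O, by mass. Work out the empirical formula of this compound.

Ag2CrO4

Assume 100 g: 65.03 g Ag, 15.67 g Cr, 19.3 g O.
n(Ag) = 65.03/107.87 = 0.6029, n(Cr) = 15.67/52.00 = 0.3013, n(O) = 19.3/16.00 = 1.206
Divide by the smallest (0.3013 mol Cr): Ag 2.001, Cr 1.000, O 4.003
≈ 2:1:4 → Ag2CrO4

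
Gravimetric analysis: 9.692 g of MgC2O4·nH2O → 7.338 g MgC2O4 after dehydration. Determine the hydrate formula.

MgC2O4·2H2O

Mass of water lost = 9.692 − 7.338 = 2.354 g → 2.354 / 18.02 = 0.1306 mol H2O
Molar mass of MgC2O4 = 112.33 g/mol → mol MgC2O4 = 7.338 / 112.33 = 0.06533
n = 0.1306 / 0.06533 = 2.00 ≈ 2 → MgC2O4·2H2O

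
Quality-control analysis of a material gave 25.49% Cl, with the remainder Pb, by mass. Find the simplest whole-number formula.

Cl2Pb

Assume 100 g: 25.49 g Cl, 74.51 g Pb.
Cl: 25.49 g ÷ 35.45 g/mol = 0.719 mol
Pb: 74.51 g ÷ 207.2 g/mol = 0.3596 mol
Smallest is Pb at 0.3596 mol; normalising gives Cl 2.000, Pb 1.000
→ Cl2Pb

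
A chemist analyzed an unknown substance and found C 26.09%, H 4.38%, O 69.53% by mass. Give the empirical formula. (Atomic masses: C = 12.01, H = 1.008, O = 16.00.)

Assume 100 g: 26.09 g C, 4.38 g H, 69.53 g O.
C: 26.09 g ÷ 12.01 g/mol = 2.172 mol
H: 4.38 g ÷ 1.008 g/mol = 4.345 mol
O: 69.53 g ÷ 16.00 g/mol = 4.346 mol
Smallest is C at 2.172 mol; normalising gives C 1.000, H 2.000, O 2.000
→ CH2O2

CH2O2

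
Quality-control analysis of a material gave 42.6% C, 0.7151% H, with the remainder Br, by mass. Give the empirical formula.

Assume 100 g: 42.6 g C, 0.7151 g H, 56.685 g Br.
Moles — C: 42.6 / 12.01 = 3.547 mol; H: 0.7151 / 1.008 = 0.7094 mol; Br: 56.685 / 79.90 = 0.7094 mol
Smallest is H at 0.7094 mol; normalising gives C 5.000, H 1.000, Br 1.000
≈ 5:1:1 → C5HBr

C5HBr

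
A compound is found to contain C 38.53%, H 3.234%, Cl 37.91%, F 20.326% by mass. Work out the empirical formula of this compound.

Assume 100 g: 38.53 g C, 3.234 g H, 37.91 g Cl, 20.326 g F.
C: 38.53 g ÷ 12.01 g/mol = 3.208 mol
H: 3.234 g ÷ 1.008 g/mol = 3.208 mol
Cl: 37.91 g ÷ 35.45 g/mol = 1.069 mol
F: 20.326 g ÷ 19.00 g/mol = 1.07 mol
Smallest is Cl at 1.069 mol; normalising gives C 3.000, H 3.000, Cl 1.000, F 1.000
→ C3H3ClF

C3H3ClF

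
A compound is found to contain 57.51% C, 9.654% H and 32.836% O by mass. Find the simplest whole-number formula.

C7H14O3

Assume 100 g: 57.51 g C, 9.654 g H, 32.836 g O.
n(C) = 57.51/12.01 = 4.789, n(H) = 9.654/1.008 = 9.577, n(O) = 32.836/16.00 = 2.052
Ratios (÷ 2.052): C 2.333, H 4.667, O 1.000
×3: C 7.00, H 14.00, O 3.00 → C7H14O3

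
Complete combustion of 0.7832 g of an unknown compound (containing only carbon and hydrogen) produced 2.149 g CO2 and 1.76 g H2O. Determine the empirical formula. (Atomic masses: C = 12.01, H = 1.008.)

CH4

mol C = 2.149 / 44.01 = 0.04883; mass C = 0.04883 × 12.01 = 0.5864 g
mol H = 2 × (1.76 / 18.02) = 0.1953; mass H = 0.1953 × 1.008 = 0.1969 g
Ratios (÷ 0.04883): C 1.000, H 4.000
≈ 1:4 → CH4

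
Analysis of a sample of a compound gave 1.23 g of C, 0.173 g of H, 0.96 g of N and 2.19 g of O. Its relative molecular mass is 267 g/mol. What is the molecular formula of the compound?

C: 1.23 g ÷ 12.01 g/mol = 0.1024 mol
H: 0.173 g ÷ 1.008 g/mol = 0.1716 mol
N: 0.96 g ÷ 14.01 g/mol = 0.06852 mol
O: 2.19 g ÷ 16.00 g/mol = 0.1369 mol
Smallest is N at 0.06852 mol; normalising gives C 1.495, H 2.505, N 1.000, O 1.998
×2: C 2.99, H 5.01, N 2.00, O 4.00 → C3H5N2O4
Empirical-formula mass = 133.09 g/mol
n = 267 / 133.09 = 2.01 ≈ 2
Molecular formula = (C3H5N2O4)×2 = C6H10N4O8

C6H10N4O8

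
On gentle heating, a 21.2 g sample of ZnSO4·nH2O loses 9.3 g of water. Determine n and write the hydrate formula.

ZnSO4·7H2O

Mass of anhydrous ZnSO4 = 21.2 − 9.3 = 11.9 g
mol H2O = 9.3 / 18.02 = 0.5161
Molar mass of ZnSO4 = 161.45 g/mol → mol ZnSO4 = 11.9 / 161.45 = 0.07371
n = 0.5161 / 0.07371 = 7.00 ≈ 7 → ZnSO4·7H2O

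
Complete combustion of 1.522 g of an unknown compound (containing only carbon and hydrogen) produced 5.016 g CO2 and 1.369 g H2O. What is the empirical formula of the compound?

C3H4

mol C = 5.016 / 44.01 = 0.1140; mass C = 0.1140 × 12.01 = 1.369 g
mol H = 2 × (1.369 / 18.02) = 0.1519; mass H = 0.1519 × 1.008 = 0.1532 g
Divide by the smallest (0.114 mol C): C 1.000, H 1.333
Scaling by 3: C 3.00, H 4.00 → C3H4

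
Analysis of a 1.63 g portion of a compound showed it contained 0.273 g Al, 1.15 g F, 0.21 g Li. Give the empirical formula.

AlF6Li3

n(Al) = 0.273/26.98 = 0.01012, n(F) = 1.15/19.00 = 0.06053, n(Li) = 0.21/6.94 = 0.03026
Ratios (÷ 0.01012): Al 1.000, F 5.982, Li 2.990
≈ 1:6:3 → AlF6Li3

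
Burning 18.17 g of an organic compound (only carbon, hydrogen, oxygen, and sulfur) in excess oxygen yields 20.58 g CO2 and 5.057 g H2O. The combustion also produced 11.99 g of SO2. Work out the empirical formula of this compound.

C5H6O4S2

mol C = 20.58 / 44.01 = 0.4676; mass C = 0.4676 × 12.01 = 5.616 g
mol H = 2 × (5.057 / 18.02) = 0.5613; mass H = 0.5613 × 1.008 = 0.5658 g
mol S = 11.99 / 64.07 = 0.1871; mass S = 6.002 g
mass O = 18.17 − (12.18) = 5.987 g → mol O = 0.3742
Ratios (÷ 0.1871): C 2.499, H 2.999, O 1.999, S 1.000
Multiply by 2: C 5.00, H 6.00, O 4.00, S 2.00 → C5H6O4S2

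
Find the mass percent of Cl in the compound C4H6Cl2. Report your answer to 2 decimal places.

Molar mass = 4(12.01) + 6(1.008) + 2(35.45) = 124.988 g/mol
Mass of Cl per mole = 2 × 35.45 = 70.900 g
% Cl = 70.900 / 124.988 × 100 = 56.73%

56.73%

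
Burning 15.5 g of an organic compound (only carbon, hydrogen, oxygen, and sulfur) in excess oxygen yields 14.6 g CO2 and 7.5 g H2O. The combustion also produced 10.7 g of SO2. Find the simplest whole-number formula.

C2H5O2S

mol C = 14.6 / 44.01 = 0.3317; mass C = 0.3317 × 12.01 = 3.984 g
mol H = 2 × (7.5 / 18.02) = 0.8324; mass H = 0.8324 × 1.008 = 0.8391 g
mol S = 10.7 / 64.07 = 0.1670; mass S = 5.356 g
mass O = 15.5 − (10.18) = 5.321 g → mol O = 0.3326
Ratios (÷ 0.167): C 1.986, H 4.984, O 1.991, S 1.000
→ C2H5O2S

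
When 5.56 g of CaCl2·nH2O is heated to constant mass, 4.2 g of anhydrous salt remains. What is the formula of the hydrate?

Mass of water lost = 5.56 − 4.2 = 1.36 g → 1.36 / 18.02 = 0.07547 mol H2O
Molar mass of CaCl2 = 110.98 g/mol → mol CaCl2 = 4.2 / 110.98 = 0.03784
n = 0.07547 / 0.03784 = 1.99 ≈ 2 → CaCl2·2H2O

CaCl2·2H2O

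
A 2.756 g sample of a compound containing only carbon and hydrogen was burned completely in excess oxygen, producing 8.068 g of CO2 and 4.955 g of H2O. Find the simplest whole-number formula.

mol C = 8.068 / 44.01 = 0.1833; mass C = 0.1833 × 12.01 = 2.202 g
mol H = 2 × (4.955 / 18.02) = 0.5499; mass H = 0.5499 × 1.008 = 0.5543 g
Divide by the smallest (0.1833 mol C): C 1.000, H 3.000
Ratio ≈ 1:3, so the empirical formula is CH3

CH3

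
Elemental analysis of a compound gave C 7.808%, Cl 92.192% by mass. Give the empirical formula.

Assume 100 g: 7.808 g C, 92.192 g Cl.
Moles — C: 7.808 / 12.01 = 0.6501 mol; Cl: 92.192 / 35.45 = 2.601 mol
Ratios (÷ 0.6501): C 1.000, Cl 4.000
Ratio ≈ 1:4, so the empirical formula is CCl4

CCl4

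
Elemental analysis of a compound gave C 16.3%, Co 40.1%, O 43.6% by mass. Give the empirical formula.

C2CoO4

Assume 100 g: 16.3 g C, 40.1 g Co, 43.6 g O.
n(C) = 16.3/12.01 = 1.357, n(Co) = 40.1/58.93 = 0.6805, n(O) = 43.6/16.00 = 2.725
Smallest is Co at 0.6805 mol; normalising gives C 1.995, Co 1.000, O 4.005
Ratio ≈ 2:1:4, so the empirical formula is C2CoO4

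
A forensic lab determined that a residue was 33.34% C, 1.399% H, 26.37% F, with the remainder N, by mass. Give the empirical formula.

C2HFN2

Assume 100 g: 33.34 g C, 1.399 g H, 26.37 g F, 38.891 g N.
n(C) = 33.34/12.01 = 2.776, n(H) = 1.399/1.008 = 1.388, n(F) = 26.37/19.00 = 1.388, n(N) = 38.891/14.01 = 2.776
Smallest is F at 1.388 mol; normalising gives C 2.000, H 1.000, F 1.000, N 2.000
→ C2HFN2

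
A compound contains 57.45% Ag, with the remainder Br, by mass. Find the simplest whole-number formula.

AgBr

Assume 100 g: 57.45 g Ag, 42.55 g Br.
Moles — Ag: 57.45 / 107.87 = 0.5326 mol; Br: 42.55 / 79.90 = 0.5325 mol
Divide by the smallest (0.5325 mol Br): Ag 1.000, Br 1.000
→ AgBr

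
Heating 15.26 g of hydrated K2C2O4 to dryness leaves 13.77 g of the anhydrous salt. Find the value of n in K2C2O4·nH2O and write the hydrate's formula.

Mass of water lost = 15.26 − 13.77 = 1.49 g → 1.49 / 18.02 = 0.08269 mol H2O
Molar mass of K2C2O4 = 166.22 g/mol → mol K2C2O4 = 13.77 / 166.22 = 0.08284
n = 0.08269 / 0.08284 = 1.00 ≈ 1 → K2C2O4·H2O

K2C2O4·H2O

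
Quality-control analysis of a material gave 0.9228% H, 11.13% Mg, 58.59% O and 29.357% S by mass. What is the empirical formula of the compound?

H2MgO8S2

Assume 100 g: 0.9228 g H, 11.13 g Mg, 58.59 g O, 29.357 g S.
H: 0.9228 g ÷ 1.008 g/mol = 0.9155 mol
Mg: 11.13 g ÷ 24.31 g/mol = 0.4578 mol
O: 58.59 g ÷ 16.00 g/mol = 3.662 mol
S: 29.357 g ÷ 32.07 g/mol = 0.9154 mol
Smallest is Mg at 0.4578 mol; normalising gives H 2.000, Mg 1.000, O 7.998, S 1.999
≈ 2:1:8:2 → H2MgO8S2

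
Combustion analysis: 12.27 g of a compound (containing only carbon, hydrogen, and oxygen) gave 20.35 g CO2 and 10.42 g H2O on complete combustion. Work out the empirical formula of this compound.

mol C = 20.35 / 44.01 = 0.4624; mass C = 0.4624 × 12.01 = 5.553 g
mol H = 2 × (10.42 / 18.02) = 1.156; mass H = 1.156 × 1.008 = 1.166 g
mass O = 12.27 − (6.719) = 5.551 g → mol O = 0.3469
Divide by the smallest (0.3469 mol O): C 1.333, H 3.333, O 1.000
Scaling by 3: C 4.00, H 10.00, O 3.00 → C4H10O3

C4H10O3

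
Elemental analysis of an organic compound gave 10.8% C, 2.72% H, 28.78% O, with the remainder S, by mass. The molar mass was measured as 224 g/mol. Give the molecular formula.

Assume 100 g: 10.8 g C, 2.72 g H, 28.78 g O, 57.7 g S.
Moles — C: 10.8 / 12.01 = 0.8993 mol; H: 2.72 / 1.008 = 2.698 mol; O: 28.78 / 16.00 = 1.799 mol; S: 57.7 / 32.07 = 1.799 mol
Smallest is C at 0.8993 mol; normalising gives C 1.000, H 3.001, O 2.000, S 2.001
→ CH3O2S2
Empirical-formula mass = 111.17 g/mol
n = 224 / 111.17 = 2.01 ≈ 2
Molecular formula = (CH3O2S2)×2 = C2H6O4S4

C2H6O4S4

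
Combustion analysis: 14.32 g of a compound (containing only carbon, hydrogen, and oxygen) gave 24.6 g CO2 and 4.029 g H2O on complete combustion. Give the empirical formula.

mol C = 24.6 / 44.01 = 0.5590; mass C = 0.5590 × 12.01 = 6.713 g
mol H = 2 × (4.029 / 18.02) = 0.4472; mass H = 0.4472 × 1.008 = 0.4507 g
mass O = 14.32 − (7.164) = 7.156 g → mol O = 0.4473
Divide by the smallest (0.4472 mol H): C 1.250, H 1.000, O 1.000
Multiply by 4: C 5.00, H 4.00, O 4.00 → C5H4O4

C5H4O4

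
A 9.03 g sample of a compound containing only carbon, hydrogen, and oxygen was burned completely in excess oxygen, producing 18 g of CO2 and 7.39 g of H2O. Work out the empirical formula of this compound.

mol C = 18 / 44.01 = 0.4090; mass C = 0.4090 × 12.01 = 4.912 g
mol H = 2 × (7.39 / 18.02) = 0.8202; mass H = 0.8202 × 1.008 = 0.8268 g
mass O = 9.03 − (5.739) = 3.291 g → mol O = 0.2057
Divide by the smallest (0.2057 mol O): C 1.988, H 3.987, O 1.000
→ C2H4O

C2H4O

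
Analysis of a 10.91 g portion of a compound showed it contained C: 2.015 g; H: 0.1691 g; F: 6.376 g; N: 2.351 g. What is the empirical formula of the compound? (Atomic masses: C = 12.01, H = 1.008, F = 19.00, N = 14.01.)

n(C) = 2.015/12.01 = 0.1678, n(H) = 0.1691/1.008 = 0.1678, n(F) = 6.376/19.00 = 0.3356, n(N) = 2.351/14.01 = 0.1678
Smallest is H at 0.1678 mol; normalising gives C 1.000, H 1.000, F 2.000, N 1.000
→ CHF2N

CHF2N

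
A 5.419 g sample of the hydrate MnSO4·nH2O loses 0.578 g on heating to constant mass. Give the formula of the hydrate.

Mass of anhydrous MnSO4 = 5.419 − 0.578 = 4.841 g
mol H2O = 0.578 / 18.02 = 0.03208
Molar mass of MnSO4 = 151.01 g/mol → mol MnSO4 = 4.841 / 151.01 = 0.03206
n = 0.03208 / 0.03206 = 1.00 ≈ 1 → MnSO4·H2O

MnSO4·H2O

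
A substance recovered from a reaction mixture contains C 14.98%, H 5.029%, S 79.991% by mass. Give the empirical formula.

CH4S2

Assume 100 g: 14.98 g C, 5.029 g H, 79.991 g S.
Moles — C: 14.98 / 12.01 = 1.247 mol; H: 5.029 / 1.008 = 4.989 mol; S: 79.991 / 32.07 = 2.494 mol
Ratios (÷ 1.247): C 1.000, H 4.000, S 2.000
Ratio ≈ 1:4:2, so the empirical formula is CH4S2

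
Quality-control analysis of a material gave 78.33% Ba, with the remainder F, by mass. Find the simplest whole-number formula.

BaF2

Assume 100 g: 78.33 g Ba, 21.67 g F.
n(Ba) = 78.33/137.33 = 0.5704, n(F) = 21.67/19.00 = 1.141
Ratios (÷ 0.5704): Ba 1.000, F 2.000
≈ 1:2 → BaF2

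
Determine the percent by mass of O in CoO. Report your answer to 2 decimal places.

21.35%

Molar mass = 1(58.93) + 1(16.00) = 74.930 g/mol
Mass of O per mole = 1 × 16.00 = 16.000 g
% O = 16.000 / 74.930 × 100 = 21.35%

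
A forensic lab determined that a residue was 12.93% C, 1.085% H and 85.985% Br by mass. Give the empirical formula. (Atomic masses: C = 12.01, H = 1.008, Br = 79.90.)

CHBr

Assume 100 g: 12.93 g C, 1.085 g H, 85.985 g Br.
C: 12.93 g ÷ 12.01 g/mol = 1.077 mol
H: 1.085 g ÷ 1.008 g/mol = 1.076 mol
Br: 85.985 g ÷ 79.90 g/mol = 1.076 mol
Smallest is Br at 1.076 mol; normalising gives C 1.000, H 1.000, Br 1.000
≈ 1:1:1 → CHBr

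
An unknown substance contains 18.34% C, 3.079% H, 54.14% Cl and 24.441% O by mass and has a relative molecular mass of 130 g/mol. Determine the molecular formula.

Assume 100 g: 18.34 g C, 3.079 g H, 54.14 g Cl, 24.441 g O.
n(C) = 18.34/12.01 = 1.527, n(H) = 3.079/1.008 = 3.055, n(Cl) = 54.14/35.45 = 1.527, n(O) = 24.441/16.00 = 1.528
Ratios (÷ 1.527): C 1.000, H 2.000, Cl 1.000, O 1.000
→ CH2ClO
Empirical-formula mass = 65.48 g/mol
n = 130 / 65.48 = 1.99 ≈ 2
Molecular formula = (CH2ClO)×2 = C2H4Cl2O2

C2H4Cl2O2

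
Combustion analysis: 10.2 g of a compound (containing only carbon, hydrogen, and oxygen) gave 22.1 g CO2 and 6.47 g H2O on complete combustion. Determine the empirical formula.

C7H10O3

mol C = 22.1 / 44.01 = 0.5022; mass C = 0.5022 × 12.01 = 6.031 g
mol H = 2 × (6.47 / 18.02) = 0.7181; mass H = 0.7181 × 1.008 = 0.7238 g
mass O = 10.2 − (6.755) = 3.445 g → mol O = 0.2153
Ratios (÷ 0.2153): C 2.332, H 3.335, O 1.000
Scaling by 3: C 7.00, H 10.00, O 3.00 → C7H10O3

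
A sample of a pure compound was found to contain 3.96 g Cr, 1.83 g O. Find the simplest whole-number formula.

Cr2O3

Cr: 3.96 g ÷ 52.00 g/mol = 0.07615 mol
O: 1.83 g ÷ 16.00 g/mol = 0.1144 mol
Smallest is Cr at 0.07615 mol; normalising gives Cr 1.000, O 1.502
Scaling by 2: Cr 2.00, O 3.00 → Cr2O3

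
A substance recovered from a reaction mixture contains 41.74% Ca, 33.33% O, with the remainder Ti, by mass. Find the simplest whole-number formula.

Assume 100 g: 41.74 g Ca, 33.33 g O, 24.93 g Ti.
n(Ca) = 41.74/40.08 = 1.041, n(O) = 33.33/16.00 = 2.083, n(Ti) = 24.93/47.87 = 0.5208
Smallest is Ti at 0.5208 mol; normalising gives Ca 2.000, O 4.000, Ti 1.000
→ Ca2O4Ti

Ca2O4Ti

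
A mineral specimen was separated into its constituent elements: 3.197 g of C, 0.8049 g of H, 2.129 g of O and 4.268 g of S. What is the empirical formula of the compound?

Moles — C: 3.197 / 12.01 = 0.2662 mol; H: 0.8049 / 1.008 = 0.7985 mol; O: 2.129 / 16.00 = 0.1331 mol; S: 4.268 / 32.07 = 0.1331 mol
Divide by the smallest (0.1331 mol O): C 2.001, H 6.001, O 1.000, S 1.000
Ratio ≈ 2:6:1:1, so the empirical formula is C2H6OS

C2H6OS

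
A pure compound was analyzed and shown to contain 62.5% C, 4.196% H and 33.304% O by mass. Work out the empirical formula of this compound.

Assume 100 g: 62.5 g C, 4.196 g H, 33.304 g O.
C: 62.5 g ÷ 12.01 g/mol = 5.204 mol
H: 4.196 g ÷ 1.008 g/mol = 4.163 mol
O: 33.304 g ÷ 16.00 g/mol = 2.082 mol
Divide by the smallest (2.082 mol O): C 2.500, H 2.000, O 1.000
×2: C 5.00, H 4.00, O 2.00 → C5H4O2

C5H4O2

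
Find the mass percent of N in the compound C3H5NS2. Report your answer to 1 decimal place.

11.8%

Molar mass = 3(12.01) + 5(1.008) + 1(14.01) + 2(32.07) = 119.220 g/mol
Mass of N per mole = 1 × 14.01 = 14.010 g
% N = 14.010 / 119.220 × 100 = 11.8%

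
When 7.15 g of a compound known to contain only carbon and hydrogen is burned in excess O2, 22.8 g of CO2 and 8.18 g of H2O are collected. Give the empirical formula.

mol C = 22.8 / 44.01 = 0.5181; mass C = 0.5181 × 12.01 = 6.222 g
mol H = 2 × (8.18 / 18.02) = 0.9079; mass H = 0.9079 × 1.008 = 0.9151 g
Ratios (÷ 0.5181): C 1.000, H 1.752
Scaling by 4: C 4.00, H 7.01 → C4H7

C4H7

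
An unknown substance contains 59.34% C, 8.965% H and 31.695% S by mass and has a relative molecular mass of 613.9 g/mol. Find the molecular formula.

Assume 100 g: 59.34 g C, 8.965 g H, 31.695 g S.
n(C) = 59.34/12.01 = 4.941, n(H) = 8.965/1.008 = 8.894, n(S) = 31.695/32.07 = 0.9883
Smallest is S at 0.9883 mol; normalising gives C 4.999, H 8.999, S 1.000
≈ 5:9:1 → C5H9S
Empirical-formula mass = 101.19 g/mol
n = 613.9 / 101.19 = 6.07 ≈ 6
Molecular formula = (C5H9S)×6 = C30H54S6

C30H54S6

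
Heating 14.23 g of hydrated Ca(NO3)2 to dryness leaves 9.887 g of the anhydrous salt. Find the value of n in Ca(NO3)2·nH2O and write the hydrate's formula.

Ca(NO3)2·4H2O

Mass of water lost = 14.23 − 9.887 = 4.343 g → 4.343 / 18.02 = 0.241 mol H2O
Molar mass of Ca(NO3)2 = 164.10 g/mol → mol Ca(NO3)2 = 9.887 / 164.10 = 0.06025
n = 0.241 / 0.06025 = 4.00 ≈ 4 → Ca(NO3)2·4H2O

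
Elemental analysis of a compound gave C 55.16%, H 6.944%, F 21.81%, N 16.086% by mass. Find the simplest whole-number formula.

Assume 100 g: 55.16 g C, 6.944 g H, 21.81 g F, 16.086 g N.
C: 55.16 g ÷ 12.01 g/mol = 4.593 mol
H: 6.944 g ÷ 1.008 g/mol = 6.889 mol
F: 21.81 g ÷ 19.00 g/mol = 1.148 mol
N: 16.086 g ÷ 14.01 g/mol = 1.148 mol
Smallest is F at 1.148 mol; normalising gives C 4.001, H 6.001, F 1.000, N 1.000
→ C4H6FN

C4H6FN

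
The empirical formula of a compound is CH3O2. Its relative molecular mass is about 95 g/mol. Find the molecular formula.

C2H6O4

Empirical-formula mass = 47.03 g/mol
n = 95 / 47.03 = 2.02 ≈ 2
Molecular formula = (CH3O2)2 = C2H6O4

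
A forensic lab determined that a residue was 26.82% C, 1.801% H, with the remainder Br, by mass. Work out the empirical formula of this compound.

C5H4Br2

Assume 100 g: 26.82 g C, 1.801 g H, 71.379 g Br.
Moles — C: 26.82 / 12.01 = 2.233 mol; H: 1.801 / 1.008 = 1.787 mol; Br: 71.379 / 79.90 = 0.8934 mol
Ratios (÷ 0.8934): C 2.500, H 2.000, Br 1.000
×2: C 5.00, H 4.00, Br 2.00 → C5H4Br2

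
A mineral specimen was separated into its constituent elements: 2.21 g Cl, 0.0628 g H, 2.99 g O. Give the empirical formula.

n(Cl) = 2.21/35.45 = 0.06234, n(H) = 0.0628/1.008 = 0.0623, n(O) = 2.99/16.00 = 0.1869
Ratios (÷ 0.0623): Cl 1.001, H 1.000, O 3.000
≈ 1:1:3 → ClHO3

ClHO3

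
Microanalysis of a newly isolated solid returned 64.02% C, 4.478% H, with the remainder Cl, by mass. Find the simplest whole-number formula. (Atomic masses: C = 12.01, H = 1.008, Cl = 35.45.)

C6H5Cl

Assume 100 g: 64.02 g C, 4.478 g H, 31.502 g Cl.
C: 64.02 g ÷ 12.01 g/mol = 5.331 mol
H: 4.478 g ÷ 1.008 g/mol = 4.442 mol
Cl: 31.502 g ÷ 35.45 g/mol = 0.8886 mol
Ratios (÷ 0.8886): C 5.999, H 4.999, Cl 1.000
Ratio ≈ 6:5:1, so the empirical formula is C6H5Cl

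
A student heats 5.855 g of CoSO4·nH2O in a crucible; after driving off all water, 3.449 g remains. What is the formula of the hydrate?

CoSO4·6H2O

Mass of water lost = 5.855 − 3.449 = 2.406 g → 2.406 / 18.02 = 0.1335 mol H2O
Molar mass of CoSO4 = 155.00 g/mol → mol CoSO4 = 3.449 / 155.00 = 0.02225
n = 0.1335 / 0.02225 = 6.00 ≈ 6 → CoSO4·6H2O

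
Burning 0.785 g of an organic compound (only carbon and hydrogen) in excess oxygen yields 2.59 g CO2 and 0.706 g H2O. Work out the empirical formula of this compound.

mol C = 2.59 / 44.01 = 0.05885; mass C = 0.05885 × 12.01 = 0.7068 g
mol H = 2 × (0.706 / 18.02) = 0.07836; mass H = 0.07836 × 1.008 = 0.07898 g
Ratios (÷ 0.05885): C 1.000, H 1.331
Scaling by 3: C 3.00, H 3.99 → C3H4

C3H4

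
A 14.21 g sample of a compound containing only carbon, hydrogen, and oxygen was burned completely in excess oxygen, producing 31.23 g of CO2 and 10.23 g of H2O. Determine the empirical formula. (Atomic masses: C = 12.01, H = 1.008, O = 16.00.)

mol C = 31.23 / 44.01 = 0.7096; mass C = 0.7096 × 12.01 = 8.522 g
mol H = 2 × (10.23 / 18.02) = 1.135; mass H = 1.135 × 1.008 = 1.144 g
mass O = 14.21 − (9.667) = 4.543 g → mol O = 0.2839
Smallest is O at 0.2839 mol; normalising gives C 2.499, H 3.999, O 1.000
×2: C 5.00, H 8.00, O 2.00 → C5H8O2

C5H8O2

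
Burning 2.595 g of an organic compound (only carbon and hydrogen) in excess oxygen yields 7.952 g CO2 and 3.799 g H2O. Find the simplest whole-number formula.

C3H7

mol C = 7.952 / 44.01 = 0.1807; mass C = 0.1807 × 12.01 = 2.170 g
mol H = 2 × (3.799 / 18.02) = 0.4216; mass H = 0.4216 × 1.008 = 0.4250 g
Ratios (÷ 0.1807): C 1.000, H 2.334
Scaling by 3: C 3.00, H 7.00 → C3H7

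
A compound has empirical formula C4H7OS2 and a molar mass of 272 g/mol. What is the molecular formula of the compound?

C8H14O2S4

Empirical-formula mass = 135.24 g/mol
n = 272 / 135.24 = 2.01 ≈ 2
Molecular formula = (C4H7OS2)2 = C8H14O2S4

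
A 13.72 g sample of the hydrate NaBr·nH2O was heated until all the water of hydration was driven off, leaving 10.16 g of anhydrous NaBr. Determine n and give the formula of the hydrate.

Mass of water lost = 13.72 − 10.16 = 3.56 g → 3.56 / 18.02 = 0.1976 mol H2O
Molar mass of NaBr = 102.89 g/mol → mol NaBr = 10.16 / 102.89 = 0.09875
n = 0.1976 / 0.09875 = 2.00 ≈ 2 → NaBr·2H2O

NaBr·2H2O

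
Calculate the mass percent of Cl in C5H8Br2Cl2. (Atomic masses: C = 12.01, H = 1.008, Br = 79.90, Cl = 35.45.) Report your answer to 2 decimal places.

Molar mass = 5(12.01) + 8(1.008) + 2(79.90) + 2(35.45) = 298.814 g/mol
Mass of Cl per mole = 2 × 35.45 = 70.900 g
% Cl = 70.900 / 298.814 × 100 = 23.73%

23.73%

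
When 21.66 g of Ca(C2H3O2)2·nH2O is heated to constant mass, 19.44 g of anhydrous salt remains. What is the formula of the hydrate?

Ca(C2H3O2)2·H2O

Mass of water lost = 21.66 − 19.44 = 2.22 g → 2.22 / 18.02 = 0.1232 mol H2O
Molar mass of Ca(C2H3O2)2 = 158.17 g/mol → mol Ca(C2H3O2)2 = 19.44 / 158.17 = 0.1229
n = 0.1232 / 0.1229 = 1.00 ≈ 1 → Ca(C2H3O2)2·H2O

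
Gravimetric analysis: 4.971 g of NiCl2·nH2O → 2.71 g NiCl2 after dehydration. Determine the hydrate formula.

NiCl2·6H2O

Mass of water lost = 4.971 − 2.71 = 2.261 g → 2.261 / 18.02 = 0.1255 mol H2O
Molar mass of NiCl2 = 129.59 g/mol → mol NiCl2 = 2.71 / 129.59 = 0.02091
n = 0.1255 / 0.02091 = 6.00 ≈ 6 → NiCl2·6H2O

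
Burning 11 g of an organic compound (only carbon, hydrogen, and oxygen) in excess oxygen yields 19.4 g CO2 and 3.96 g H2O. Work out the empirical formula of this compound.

mol C = 19.4 / 44.01 = 0.4408; mass C = 0.4408 × 12.01 = 5.294 g
mol H = 2 × (3.96 / 18.02) = 0.4395; mass H = 0.4395 × 1.008 = 0.4430 g
mass O = 11 − (5.737) = 5.263 g → mol O = 0.3289
Divide by the smallest (0.3289 mol O): C 1.340, H 1.336, O 1.000
×3: C 4.02, H 4.01, O 3.00 → C4H4O3

C4H4O3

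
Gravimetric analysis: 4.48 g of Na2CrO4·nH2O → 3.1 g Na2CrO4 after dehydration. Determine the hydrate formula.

Mass of water lost = 4.48 − 3.1 = 1.38 g → 1.38 / 18.02 = 0.07658 mol H2O
Molar mass of Na2CrO4 = 161.98 g/mol → mol Na2CrO4 = 3.1 / 161.98 = 0.01914
n = 0.07658 / 0.01914 = 4.00 ≈ 4 → Na2CrO4·4H2O

Na2CrO4·4H2O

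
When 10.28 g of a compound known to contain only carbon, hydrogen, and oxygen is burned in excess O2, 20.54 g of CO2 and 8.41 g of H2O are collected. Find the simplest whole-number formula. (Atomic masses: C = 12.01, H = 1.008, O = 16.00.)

mol C = 20.54 / 44.01 = 0.4667; mass C = 0.4667 × 12.01 = 5.605 g
mol H = 2 × (8.41 / 18.02) = 0.9334; mass H = 0.9334 × 1.008 = 0.9409 g
mass O = 10.28 − (6.546) = 3.734 g → mol O = 0.2334
Divide by the smallest (0.2334 mol O): C 2.000, H 4.000, O 1.000
Ratio ≈ 2:4:1, so the empirical formula is C2H4O

C2H4O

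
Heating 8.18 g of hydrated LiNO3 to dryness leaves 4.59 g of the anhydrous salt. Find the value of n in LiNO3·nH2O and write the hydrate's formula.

LiNO3·3H2O

Mass of water lost = 8.18 − 4.59 = 3.59 g → 3.59 / 18.02 = 0.1992 mol H2O
Molar mass of LiNO3 = 68.95 g/mol → mol LiNO3 = 4.59 / 68.95 = 0.06657
n = 0.1992 / 0.06657 = 2.99 ≈ 3 → LiNO3·3H2O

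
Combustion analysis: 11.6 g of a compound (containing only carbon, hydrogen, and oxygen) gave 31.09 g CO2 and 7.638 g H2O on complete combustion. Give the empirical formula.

mol C = 31.09 / 44.01 = 0.7064; mass C = 0.7064 × 12.01 = 8.484 g
mol H = 2 × (7.638 / 18.02) = 0.8477; mass H = 0.8477 × 1.008 = 0.8545 g
mass O = 11.6 − (9.339) = 2.261 g → mol O = 0.1413
Ratios (÷ 0.1413): C 4.998, H 5.998, O 1.000
Ratio ≈ 5:6:1, so the empirical formula is C5H6O

C5H6O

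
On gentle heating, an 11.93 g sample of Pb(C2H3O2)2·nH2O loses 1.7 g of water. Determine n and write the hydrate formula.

Mass of anhydrous Pb(C2H3O2)2 = 11.93 − 1.7 = 10.23 g
mol H2O = 1.7 / 18.02 = 0.09434
Molar mass of Pb(C2H3O2)2 = 325.29 g/mol → mol Pb(C2H3O2)2 = 10.23 / 325.29 = 0.03145
n = 0.09434 / 0.03145 = 3.00 ≈ 3 → Pb(C2H3O2)2·3H2O

Pb(C2H3O2)2·3H2O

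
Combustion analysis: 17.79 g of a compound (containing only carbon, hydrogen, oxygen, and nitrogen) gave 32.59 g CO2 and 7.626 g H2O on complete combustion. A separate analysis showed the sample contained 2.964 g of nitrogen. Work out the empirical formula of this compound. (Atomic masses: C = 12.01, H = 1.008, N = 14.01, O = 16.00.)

C7H8N2O3

mol C = 32.59 / 44.01 = 0.7405; mass C = 0.7405 × 12.01 = 8.894 g
mol H = 2 × (7.626 / 18.02) = 0.8464; mass H = 0.8464 × 1.008 = 0.8532 g
mol N = 2.964 / 14.01 = 0.2116
mass O = 17.79 − (12.71) = 5.079 g → mol O = 0.3175
Smallest is N at 0.2116 mol; normalising gives C 3.500, H 4.001, N 1.000, O 1.501
Scaling by 2: C 7.00, H 8.00, N 2.00, O 3.00 → C7H8N2O3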